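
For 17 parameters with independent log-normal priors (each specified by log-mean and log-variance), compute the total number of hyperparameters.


A log-normal prior has 2 hyperparameters per parameter.
Total = 17 * 2 = 34

34


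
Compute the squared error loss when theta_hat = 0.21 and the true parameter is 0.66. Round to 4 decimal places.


L = (theta_hat - theta_true)^2
= (0.21 - 0.66)^2
= -0.45^2 = 0.2025

0.2025


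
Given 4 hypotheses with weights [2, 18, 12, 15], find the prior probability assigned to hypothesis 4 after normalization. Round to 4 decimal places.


To normalize, divide each weight by the sum of all weights.
Sum = 47
Prior(H4) = 15/47 = 0.3191

0.3191


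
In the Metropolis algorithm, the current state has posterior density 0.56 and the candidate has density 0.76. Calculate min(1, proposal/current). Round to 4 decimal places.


Ratio = 0.76/0.56 = 1.3571
Acceptance probability = min(1, 1.3571)
= 1.0

1.0


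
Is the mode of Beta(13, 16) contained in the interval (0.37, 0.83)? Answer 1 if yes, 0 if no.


Mode = (a-1)/(a+b-2) = 12/27 = 0.4444
Interval: (0.37, 0.83)
Contains mode? 1

1


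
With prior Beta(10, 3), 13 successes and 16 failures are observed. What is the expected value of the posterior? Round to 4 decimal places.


Posterior = Beta(23, 19)
E[theta] = alpha/(alpha+beta)
= 23/42 = 0.5476

0.5476


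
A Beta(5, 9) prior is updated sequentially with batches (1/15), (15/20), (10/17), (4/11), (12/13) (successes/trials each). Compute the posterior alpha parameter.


Sequential conjugate updating is equivalent to a single batch update.
Total successes across all batches = 42
alpha_posterior = alpha_prior + total_successes = 5 + 42
= 47

47


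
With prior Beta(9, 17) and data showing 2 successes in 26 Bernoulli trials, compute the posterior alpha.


Conjugate update: alpha_posterior = alpha_prior + k
= 9 + 2 = 11

11


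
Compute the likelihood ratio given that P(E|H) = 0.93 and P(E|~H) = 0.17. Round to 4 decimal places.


LR = P(E|H) / P(E|~H)
= 0.93 / 0.17 = 5.4706

5.4706


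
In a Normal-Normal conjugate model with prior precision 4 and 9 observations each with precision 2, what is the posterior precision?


Posterior precision = prior precision + n * observation precision
= 4 + 9 * 2
= 4 + 18 = 22

22


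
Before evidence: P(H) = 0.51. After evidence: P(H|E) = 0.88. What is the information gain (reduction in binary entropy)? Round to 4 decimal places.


Prior entropy = 0.9997
Posterior entropy = 0.5294
Information gain = 0.9997 - 0.5294 = 0.4704

0.4704


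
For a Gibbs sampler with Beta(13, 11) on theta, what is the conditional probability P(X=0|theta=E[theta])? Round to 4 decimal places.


E[theta] = 13/(13+11) = 0.5417
P(X=0|theta) = 1 - theta = 0.4583

0.4583


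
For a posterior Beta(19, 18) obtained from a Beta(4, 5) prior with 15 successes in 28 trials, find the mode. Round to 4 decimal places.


Mode = (alpha - 1) / (alpha + beta - 2)
= 18 / 35
= 0.5143

0.5143


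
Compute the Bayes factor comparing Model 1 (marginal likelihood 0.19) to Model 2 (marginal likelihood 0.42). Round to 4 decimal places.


BF12 = marginal likelihood of M1 / marginal likelihood of M2
= 0.19/0.42
= 0.4524

0.4524


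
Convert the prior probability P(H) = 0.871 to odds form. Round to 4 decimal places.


P(not H) = 1 - 0.871 = 0.129
Odds = 0.871 / 0.129 = 6.7519

6.7519


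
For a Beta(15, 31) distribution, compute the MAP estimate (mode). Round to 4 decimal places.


MAP = mode = (a-1)/(a+b-2)
= (15-1)/(15+31-2)
= 14/44 = 0.3182

0.3182


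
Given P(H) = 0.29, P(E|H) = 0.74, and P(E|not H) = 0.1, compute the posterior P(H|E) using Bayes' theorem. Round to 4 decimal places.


By Bayes' theorem: P(H|E) = P(E|H)*P(H) / P(E)
P(E) = P(E|H)*P(H) + P(E|not H)*P(not H)
P(E) = 0.74*0.29 + 0.1*0.71 = 0.2856
P(H|E) = 0.74*0.29 / 0.2856 = 0.7514

0.7514


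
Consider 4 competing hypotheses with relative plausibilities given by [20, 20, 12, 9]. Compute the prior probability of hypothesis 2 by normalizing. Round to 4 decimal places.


Sum of weights = 20 + 20 + 12 + 9 = 61
Normalized prior for H2 = 20 / 61
= 0.3279

0.3279


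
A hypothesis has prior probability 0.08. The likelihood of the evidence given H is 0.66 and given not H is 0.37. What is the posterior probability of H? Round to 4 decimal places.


Using Bayes' theorem:
P(E) = 0.08 * 0.66 + 0.92 * 0.37
P(E) = 0.3932
P(H|E) = (0.08 * 0.66) / 0.3932 = 0.1343

0.1343


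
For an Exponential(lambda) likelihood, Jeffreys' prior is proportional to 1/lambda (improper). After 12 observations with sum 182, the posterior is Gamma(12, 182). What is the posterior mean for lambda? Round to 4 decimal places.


Posterior = Gamma(n, sum_x) = Gamma(12, 182)
Posterior mean = shape/rate = 12/182
= 0.0659

0.0659


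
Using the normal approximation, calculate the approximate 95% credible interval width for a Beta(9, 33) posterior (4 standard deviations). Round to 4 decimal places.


Var(Beta) = 9*33/(42^2 * 43) = 0.0039
SD = 0.0626
Width ~ 4*SD = 0.2503

0.2503


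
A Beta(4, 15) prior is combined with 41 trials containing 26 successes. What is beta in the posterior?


In conjugate updating:
beta_posterior = beta_prior + (n - k)
= 15 + (41 - 26)
= 15 + 15 = 30

30


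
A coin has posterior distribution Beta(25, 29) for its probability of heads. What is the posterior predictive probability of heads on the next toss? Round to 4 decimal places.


Posterior predictive = E[theta] = alpha/(alpha+beta)
= 25/54
= 0.463

0.463


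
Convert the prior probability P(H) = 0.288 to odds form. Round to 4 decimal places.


P(not H) = 1 - 0.288 = 0.712
Odds = 0.288 / 0.712 = 0.4045

0.4045


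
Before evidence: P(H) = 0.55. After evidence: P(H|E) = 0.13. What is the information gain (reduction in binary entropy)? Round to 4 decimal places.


Prior entropy = 0.9928
Posterior entropy = 0.5574
Information gain = 0.9928 - 0.5574 = 0.4353

0.4353


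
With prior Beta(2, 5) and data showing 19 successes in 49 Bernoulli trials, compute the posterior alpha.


Conjugate update: alpha_posterior = alpha_prior + k
= 2 + 19 = 21

21


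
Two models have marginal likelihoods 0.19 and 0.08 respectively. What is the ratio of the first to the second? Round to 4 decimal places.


Evidence ratio = 0.19 / 0.08
= 2.375

2.375


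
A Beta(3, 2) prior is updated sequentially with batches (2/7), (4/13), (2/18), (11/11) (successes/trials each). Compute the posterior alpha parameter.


Sequential conjugate updating is equivalent to a single batch update.
Total successes across all batches = 19
alpha_posterior = alpha_prior + total_successes = 3 + 19
= 22

22


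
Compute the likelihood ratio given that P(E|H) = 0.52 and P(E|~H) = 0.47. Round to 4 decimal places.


LR = P(E|H) / P(E|~H)
= 0.52 / 0.47 = 1.1064

1.1064


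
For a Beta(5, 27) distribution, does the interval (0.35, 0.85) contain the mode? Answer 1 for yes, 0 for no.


Mode of Beta(a,b) = (a-1)/(a+b-2)
= (5-1)/(5+27-2) = 0.1333
Check: 0.35 <= 0.1333 <= 0.85?
Result: 0

0


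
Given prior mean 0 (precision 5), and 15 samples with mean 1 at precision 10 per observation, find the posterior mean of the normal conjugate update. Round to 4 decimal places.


The posterior mean is a precision-weighted average of prior and data.
Post. prec. = 5 + 150 = 155
Post. mean = (0 + 150)/155 = 150/155 = 0.9677

0.9677


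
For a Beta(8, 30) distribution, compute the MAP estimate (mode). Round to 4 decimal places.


MAP = mode = (a-1)/(a+b-2)
= (8-1)/(8+30-2)
= 7/36 = 0.1944

0.1944


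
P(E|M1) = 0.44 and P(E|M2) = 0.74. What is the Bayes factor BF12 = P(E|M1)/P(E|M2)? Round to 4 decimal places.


Bayes factor BF12 = P(E|M1) / P(E|M2)
= 0.44 / 0.74
= 0.5946

0.5946


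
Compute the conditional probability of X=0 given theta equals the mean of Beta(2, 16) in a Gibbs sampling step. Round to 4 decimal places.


Mean of Beta(2, 16) = 0.1111
P(X=0 | theta=0.1111) = 0.8889

0.8889


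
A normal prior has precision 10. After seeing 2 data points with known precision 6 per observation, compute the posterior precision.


In the conjugate normal model, precisions add:
tau_posterior = tau_prior + n * tau_data
= 10 + 2*6 = 22

22


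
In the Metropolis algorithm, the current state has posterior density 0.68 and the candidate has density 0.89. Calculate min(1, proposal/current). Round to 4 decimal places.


Ratio = 0.89/0.68 = 1.3088
Acceptance probability = min(1, 1.3088)
= 1.0

1.0


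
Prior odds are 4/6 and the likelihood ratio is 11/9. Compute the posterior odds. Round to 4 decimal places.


Posterior odds = prior odds * likelihood ratio
= (4/6) * (11/9)
= 44 / 54
= 0.8148

0.8148


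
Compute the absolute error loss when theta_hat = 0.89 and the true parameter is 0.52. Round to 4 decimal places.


L = |theta_hat - theta_true|
= |0.89 - 0.52| = 0.37

0.37


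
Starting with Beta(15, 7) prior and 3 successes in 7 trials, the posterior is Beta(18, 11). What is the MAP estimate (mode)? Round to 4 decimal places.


The mode of Beta(a, b) when a > 1 and b > 1 is (a-1)/(a+b-2)
= (18 - 1) / (18 + 11 - 2)
= 17 / 27
= 0.6296

0.6296


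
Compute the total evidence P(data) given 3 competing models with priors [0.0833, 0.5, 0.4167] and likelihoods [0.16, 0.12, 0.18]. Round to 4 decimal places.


Marginal likelihood = sum P(model_i) * P(data|model_i)
Model 1: 0.0833 * 0.16 = 0.0133
Model 2: 0.5 * 0.12 = 0.06
Model 3: 0.4167 * 0.18 = 0.075
Total = 0.1483

0.1483


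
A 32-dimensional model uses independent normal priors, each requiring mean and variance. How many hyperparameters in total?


Per parameter: 2 (mean and variance).
Total = 32 * 2 = 64

64


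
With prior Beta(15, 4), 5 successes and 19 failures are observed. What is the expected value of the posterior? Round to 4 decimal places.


Posterior = Beta(20, 23)
E[theta] = alpha/(alpha+beta)
= 20/43 = 0.4651

0.4651


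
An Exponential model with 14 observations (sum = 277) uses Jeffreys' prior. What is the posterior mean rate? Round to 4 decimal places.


Posterior Gamma(14, 277)
E[lambda] = 14/277 = 0.0505

0.0505


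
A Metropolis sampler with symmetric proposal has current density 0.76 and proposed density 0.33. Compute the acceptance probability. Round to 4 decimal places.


For symmetric proposals, acceptance = min(1, pi(x*)/pi(x))
= min(1, 0.33/0.76)
= min(1, 0.4342) = 0.4342

0.4342


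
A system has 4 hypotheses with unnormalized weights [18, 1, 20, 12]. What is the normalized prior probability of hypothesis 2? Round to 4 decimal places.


The normalized prior is the weight divided by the total.
Total weight = 51
P(H2) = 1 / 51 = 0.0196

0.0196


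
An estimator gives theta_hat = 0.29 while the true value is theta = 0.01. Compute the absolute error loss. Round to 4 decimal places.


The absolute error loss is |theta_hat - theta|
= |0.29 - 0.01|
= 0.28

0.28


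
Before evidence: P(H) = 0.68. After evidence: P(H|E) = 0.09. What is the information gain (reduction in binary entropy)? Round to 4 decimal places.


Prior entropy = 0.9044
Posterior entropy = 0.4365
Information gain = 0.9044 - 0.4365 = 0.4679

0.4679


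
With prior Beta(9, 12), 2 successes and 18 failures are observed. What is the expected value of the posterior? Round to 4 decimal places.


Posterior = Beta(11, 30)
E[theta] = alpha/(alpha+beta)
= 11/41 = 0.2683

0.2683


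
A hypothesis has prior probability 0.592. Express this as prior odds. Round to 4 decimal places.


Odds = P(H) / P(not H) = 0.592 / 0.408
= 1.451

1.451


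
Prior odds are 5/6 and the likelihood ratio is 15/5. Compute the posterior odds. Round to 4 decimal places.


Posterior odds = prior odds * likelihood ratio
= (5/6) * (15/5)
= 75 / 30
= 2.5

2.5


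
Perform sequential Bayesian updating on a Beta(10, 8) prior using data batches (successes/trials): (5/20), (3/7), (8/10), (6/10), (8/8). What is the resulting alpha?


Accumulate successes: 30
Posterior alpha = prior alpha + sum of successes
= 10 + 30 = 40

40


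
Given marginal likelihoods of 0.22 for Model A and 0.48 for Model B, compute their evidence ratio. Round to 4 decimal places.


Ratio = ML(A) / ML(B) = 0.22/0.48
= 0.4583

0.4583


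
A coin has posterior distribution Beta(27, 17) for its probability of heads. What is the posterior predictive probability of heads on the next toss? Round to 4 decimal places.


Posterior predictive = E[theta] = alpha/(alpha+beta)
= 27/44
= 0.6136

0.6136


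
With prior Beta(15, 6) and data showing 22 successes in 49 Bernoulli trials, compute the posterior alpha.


Conjugate update: alpha_posterior = alpha_prior + k
= 15 + 22 = 37

37


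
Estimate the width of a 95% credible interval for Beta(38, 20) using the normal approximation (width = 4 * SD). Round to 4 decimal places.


For Beta(a,b): Var = ab/((a+b)^2(a+b+1))
Var = 0.0038, SD = 0.0619
Approximate 95% CI width = 4 * 0.0619 = 0.2475

0.2475


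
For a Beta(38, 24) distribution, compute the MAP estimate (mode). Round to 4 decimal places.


MAP = mode = (a-1)/(a+b-2)
= (38-1)/(38+24-2)
= 37/60 = 0.6167

0.6167


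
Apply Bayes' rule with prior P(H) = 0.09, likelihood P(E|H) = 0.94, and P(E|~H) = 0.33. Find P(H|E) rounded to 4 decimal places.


Step 1: Compute marginal P(E) = P(E|H)P(H) + P(E|~H)P(~H)
= 0.94*0.09 + 0.33*0.91 = 0.3849
Step 2: P(H|E) = P(E|H)P(H)/P(E) = 0.0846/0.3849
= 0.2198

0.2198


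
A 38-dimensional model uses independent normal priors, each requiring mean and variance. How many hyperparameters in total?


Per parameter: 2 (mean and variance).
Total = 38 * 2 = 76

76


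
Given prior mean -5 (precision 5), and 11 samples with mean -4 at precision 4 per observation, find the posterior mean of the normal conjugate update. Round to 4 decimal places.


The posterior mean is a precision-weighted average of prior and data.
Post. prec. = 5 + 44 = 49
Post. mean = (-25 + -176)/49 = -201/49 = -4.102

-4.102


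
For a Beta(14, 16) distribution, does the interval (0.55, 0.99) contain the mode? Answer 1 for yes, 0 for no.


Mode of Beta(a,b) = (a-1)/(a+b-2)
= (14-1)/(14+16-2) = 0.4643
Check: 0.55 <= 0.4643 <= 0.99?
Result: 0

0


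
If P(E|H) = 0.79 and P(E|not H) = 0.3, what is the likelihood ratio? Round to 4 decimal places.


Likelihood ratio = P(E|H) / P(E|not H)
= 0.79 / 0.3
= 2.6333

2.6333


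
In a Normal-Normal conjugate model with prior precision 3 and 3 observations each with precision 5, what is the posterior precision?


Posterior precision = prior precision + n * observation precision
= 3 + 3 * 5
= 3 + 15 = 18

18


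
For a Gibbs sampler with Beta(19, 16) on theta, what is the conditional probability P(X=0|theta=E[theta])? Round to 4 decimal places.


E[theta] = 19/(19+16) = 0.5429
P(X=0|theta) = 1 - theta = 0.4571

0.4571


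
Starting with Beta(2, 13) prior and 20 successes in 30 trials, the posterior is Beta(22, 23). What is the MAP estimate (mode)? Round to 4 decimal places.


The mode of Beta(a, b) when a > 1 and b > 1 is (a-1)/(a+b-2)
= (22 - 1) / (22 + 23 - 2)
= 21 / 43
= 0.4884

0.4884


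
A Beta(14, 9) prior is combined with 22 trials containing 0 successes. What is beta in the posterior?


In conjugate updating:
beta_posterior = beta_prior + (n - k)
= 9 + (22 - 0)
= 9 + 22 = 31

31


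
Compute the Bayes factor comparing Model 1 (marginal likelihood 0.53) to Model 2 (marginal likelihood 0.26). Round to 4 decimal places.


BF12 = marginal likelihood of M1 / marginal likelihood of M2
= 0.53/0.26
= 2.0385

2.0385


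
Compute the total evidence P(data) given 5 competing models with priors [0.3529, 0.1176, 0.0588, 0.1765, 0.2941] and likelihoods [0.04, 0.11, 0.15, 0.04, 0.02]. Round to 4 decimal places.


Marginal likelihood = sum P(model_i) * P(data|model_i)
Model 1: 0.3529 * 0.04 = 0.0141
Model 2: 0.1176 * 0.11 = 0.0129
Model 3: 0.0588 * 0.15 = 0.0088
Model 4: 0.1765 * 0.04 = 0.0071
Model 5: 0.2941 * 0.02 = 0.0059
Total = 0.0488

0.0488


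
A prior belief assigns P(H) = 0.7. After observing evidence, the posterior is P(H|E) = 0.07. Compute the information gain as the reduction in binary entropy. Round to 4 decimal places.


H(prior) = -0.7*log2(0.7) - 0.3*log2(0.3)
= 0.8813
H(post) = -0.07*log2(0.07) - 0.93*log2(0.93)
= 0.3659
IG = 0.8813 - 0.3659 = 0.5154

0.5154


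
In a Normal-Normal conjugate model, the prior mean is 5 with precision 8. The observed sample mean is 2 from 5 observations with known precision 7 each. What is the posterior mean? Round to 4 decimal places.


Posterior precision = tau0 + n*tau = 8 + 5*7 = 43
Posterior mean = (tau0*mu0 + n*tau*xbar) / posterior_precision
= (8*5 + 5*7*2) / 43
= 110 / 43 = 2.5581

2.5581


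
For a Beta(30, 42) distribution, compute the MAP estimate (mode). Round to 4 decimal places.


MAP = mode = (a-1)/(a+b-2)
= (30-1)/(30+42-2)
= 29/70 = 0.4143

0.4143


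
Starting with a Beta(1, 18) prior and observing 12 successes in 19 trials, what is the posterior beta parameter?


Posterior beta = prior beta + failures
Failures = 19 - 12 = 7
beta_post = 18 + 7 = 25

25


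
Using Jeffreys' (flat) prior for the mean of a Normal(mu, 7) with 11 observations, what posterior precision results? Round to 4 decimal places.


Flat prior means prior precision is 0.
Posterior precision = n / sigma^2 = 11/7 = 1.5714

1.5714


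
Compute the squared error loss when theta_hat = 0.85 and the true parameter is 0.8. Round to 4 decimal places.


L = (theta_hat - theta_true)^2
= (0.85 - 0.8)^2
= 0.05^2 = 0.0025

0.0025


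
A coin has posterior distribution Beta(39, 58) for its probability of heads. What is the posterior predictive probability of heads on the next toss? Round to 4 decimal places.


Posterior predictive = E[theta] = alpha/(alpha+beta)
= 39/97
= 0.4021

0.4021


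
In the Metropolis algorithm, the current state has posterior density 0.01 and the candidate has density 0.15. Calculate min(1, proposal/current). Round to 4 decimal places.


Ratio = 0.15/0.01 = 15.0
Acceptance probability = min(1, 15.0)
= 1.0

1.0


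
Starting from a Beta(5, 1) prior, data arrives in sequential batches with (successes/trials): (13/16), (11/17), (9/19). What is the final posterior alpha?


In sequential Bayesian updating, we sum all successes.
Total successes = 33
Final alpha = 5 + 33 = 38

38


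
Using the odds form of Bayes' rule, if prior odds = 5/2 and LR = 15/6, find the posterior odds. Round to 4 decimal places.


Bayes' rule in odds form: posterior odds = prior odds * LR
= (5 * 15) / (2 * 6)
= 75/12 = 6.25

6.25


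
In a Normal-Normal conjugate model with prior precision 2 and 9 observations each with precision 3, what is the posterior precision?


Posterior precision = prior precision + n * observation precision
= 2 + 9 * 3
= 2 + 27 = 29

29


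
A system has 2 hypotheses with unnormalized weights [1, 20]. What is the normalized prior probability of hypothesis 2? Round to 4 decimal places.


The normalized prior is the weight divided by the total.
Total weight = 21
P(H2) = 20 / 21 = 0.9524

0.9524


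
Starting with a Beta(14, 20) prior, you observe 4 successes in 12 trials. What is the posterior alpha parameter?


For a Beta-Binomial conjugate model:
Posterior alpha = prior alpha + number of successes
= 14 + 4 = 18

18


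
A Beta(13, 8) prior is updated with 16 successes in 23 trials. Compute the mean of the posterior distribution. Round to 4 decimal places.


After update: Beta(29, 15)
Mean = 29 / (29 + 15) = 29 / 44
= 0.6591

0.6591


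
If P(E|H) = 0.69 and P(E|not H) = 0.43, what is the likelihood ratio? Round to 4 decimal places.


Likelihood ratio = P(E|H) / P(E|not H)
= 0.69 / 0.43
= 1.6047

1.6047


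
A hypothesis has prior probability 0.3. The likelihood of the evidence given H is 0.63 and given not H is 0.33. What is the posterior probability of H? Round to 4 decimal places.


Using Bayes' theorem:
P(E) = 0.3 * 0.63 + 0.7 * 0.33
P(E) = 0.42
P(H|E) = (0.3 * 0.63) / 0.42 = 0.45

0.45


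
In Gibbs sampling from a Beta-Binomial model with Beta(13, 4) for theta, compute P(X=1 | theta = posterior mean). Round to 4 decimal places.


Posterior mean = alpha/(alpha+beta) = 13/17 = 0.7647
P(X=1|theta=mean) = theta = 0.7647

0.7647


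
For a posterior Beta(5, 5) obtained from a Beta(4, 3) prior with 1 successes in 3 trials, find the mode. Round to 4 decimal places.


Mode = (alpha - 1) / (alpha + beta - 2)
= 4 / 8
= 0.5

0.5


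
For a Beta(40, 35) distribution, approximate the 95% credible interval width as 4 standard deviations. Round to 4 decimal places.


Variance of Beta(a,b) = ab / ((a+b)^2 * (a+b+1))
= 40*35 / ((75)^2 * 76)
= 0.0033
SD = sqrt(0.0033) = 0.0572
Width = 4 * SD = 0.2289

0.2289


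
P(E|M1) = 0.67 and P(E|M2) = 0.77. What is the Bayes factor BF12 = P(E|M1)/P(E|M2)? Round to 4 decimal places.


Bayes factor BF12 = P(E|M1) / P(E|M2)
= 0.67 / 0.77
= 0.8701

0.8701


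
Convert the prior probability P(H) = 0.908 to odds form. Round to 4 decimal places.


P(not H) = 1 - 0.908 = 0.092
Odds = 0.908 / 0.092 = 9.8696

9.8696


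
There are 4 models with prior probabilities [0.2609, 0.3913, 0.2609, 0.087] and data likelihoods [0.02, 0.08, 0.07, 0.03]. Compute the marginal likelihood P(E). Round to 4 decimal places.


P(E) = sum over models of P(M_i) * P(E|M_i)
= 0.2609*0.02 + 0.3913*0.08 + 0.2609*0.07 + 0.087*0.03
= 0.0574

0.0574


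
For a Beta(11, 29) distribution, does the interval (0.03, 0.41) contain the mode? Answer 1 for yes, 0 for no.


Mode of Beta(a,b) = (a-1)/(a+b-2)
= (11-1)/(11+29-2) = 0.2632
Check: 0.03 <= 0.2632 <= 0.41?
Result: 1

1


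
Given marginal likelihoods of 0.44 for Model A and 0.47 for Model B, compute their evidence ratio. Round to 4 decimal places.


Ratio = ML(A) / ML(B) = 0.44/0.47
= 0.9362

0.9362


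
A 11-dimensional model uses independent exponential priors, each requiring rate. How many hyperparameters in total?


Per parameter: 1 (rate).
Total = 11 * 1 = 11

11


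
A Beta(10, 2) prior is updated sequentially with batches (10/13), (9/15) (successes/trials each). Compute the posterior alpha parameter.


Sequential conjugate updating is equivalent to a single batch update.
Total successes across all batches = 19
alpha_posterior = alpha_prior + total_successes = 10 + 19
= 29

29


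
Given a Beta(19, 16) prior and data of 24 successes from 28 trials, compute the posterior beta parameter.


Number of failures = 28 - 24 = 4
Posterior beta = 16 + 4 = 20

20


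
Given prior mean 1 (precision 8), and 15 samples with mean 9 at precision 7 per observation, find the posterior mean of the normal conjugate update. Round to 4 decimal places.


The posterior mean is a precision-weighted average of prior and data.
Post. prec. = 8 + 105 = 113
Post. mean = (8 + 945)/113 = 953/113 = 8.4336

8.4336


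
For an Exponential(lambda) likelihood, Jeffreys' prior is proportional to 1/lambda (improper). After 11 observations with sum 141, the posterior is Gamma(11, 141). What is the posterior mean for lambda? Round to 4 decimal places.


Posterior = Gamma(n, sum_x) = Gamma(11, 141)
Posterior mean = shape/rate = 11/141
= 0.078

0.078


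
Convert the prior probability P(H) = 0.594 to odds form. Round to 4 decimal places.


P(not H) = 1 - 0.594 = 0.406
Odds = 0.594 / 0.406 = 1.4631

1.4631


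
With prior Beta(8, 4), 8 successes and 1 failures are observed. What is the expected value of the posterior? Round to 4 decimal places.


Posterior = Beta(16, 5)
E[theta] = alpha/(alpha+beta)
= 16/21 = 0.7619

0.7619


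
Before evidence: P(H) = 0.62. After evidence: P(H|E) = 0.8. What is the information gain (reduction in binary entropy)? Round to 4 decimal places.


Prior entropy = 0.958
Posterior entropy = 0.7219
Information gain = 0.958 - 0.7219 = 0.2361

0.2361


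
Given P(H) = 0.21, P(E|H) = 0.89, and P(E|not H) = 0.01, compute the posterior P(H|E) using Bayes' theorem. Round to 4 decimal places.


By Bayes' theorem: P(H|E) = P(E|H)*P(H) / P(E)
P(E) = P(E|H)*P(H) + P(E|not H)*P(not H)
P(E) = 0.89*0.21 + 0.01*0.79 = 0.1948
P(H|E) = 0.89*0.21 / 0.1948 = 0.9594

0.9594


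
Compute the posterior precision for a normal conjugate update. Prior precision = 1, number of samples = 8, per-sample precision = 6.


tau_post = tau_0 + n * tau
= 1 + 8 * 6 = 49

49


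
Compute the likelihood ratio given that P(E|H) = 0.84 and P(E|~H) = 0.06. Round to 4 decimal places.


LR = P(E|H) / P(E|~H)
= 0.84 / 0.06 = 14.0

14.0


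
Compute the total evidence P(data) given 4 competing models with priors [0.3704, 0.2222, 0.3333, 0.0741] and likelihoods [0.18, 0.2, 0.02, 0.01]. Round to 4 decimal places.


Marginal likelihood = sum P(model_i) * P(data|model_i)
Model 1: 0.3704 * 0.18 = 0.0667
Model 2: 0.2222 * 0.2 = 0.0444
Model 3: 0.3333 * 0.02 = 0.0067
Model 4: 0.0741 * 0.01 = 0.0007
Total = 0.1185

0.1185


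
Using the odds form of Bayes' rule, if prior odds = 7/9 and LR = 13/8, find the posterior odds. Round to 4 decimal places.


Bayes' rule in odds form: posterior odds = prior odds * LR
= (7 * 13) / (9 * 8)
= 91/72 = 1.2639

1.2639


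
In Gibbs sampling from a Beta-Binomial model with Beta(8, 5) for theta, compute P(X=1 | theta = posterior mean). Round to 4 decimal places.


Posterior mean = alpha/(alpha+beta) = 8/13 = 0.6154
P(X=1|theta=mean) = theta = 0.6154

0.6154


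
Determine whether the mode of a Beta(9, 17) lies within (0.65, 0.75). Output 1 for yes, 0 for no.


First find the mode: (a-1)/(a+b-2) = 0.3333
Is 0.3333 in (0.65, 0.75)? 0

0


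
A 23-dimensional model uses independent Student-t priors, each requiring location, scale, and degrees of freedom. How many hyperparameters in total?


Per parameter: 3 (location, scale, and degrees of freedom).
Total = 23 * 3 = 69

69


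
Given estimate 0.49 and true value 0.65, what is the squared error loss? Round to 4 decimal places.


Squared error = (estimate - true)^2
Difference = -0.16
Loss = -0.16^2 = 0.0256

0.0256


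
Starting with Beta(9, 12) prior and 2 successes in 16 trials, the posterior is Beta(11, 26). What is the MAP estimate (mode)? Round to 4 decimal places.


The mode of Beta(a, b) when a > 1 and b > 1 is (a-1)/(a+b-2)
= (11 - 1) / (11 + 26 - 2)
= 10 / 35
= 0.2857

0.2857


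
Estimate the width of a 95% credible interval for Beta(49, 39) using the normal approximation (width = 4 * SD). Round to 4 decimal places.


For Beta(a,b): Var = ab/((a+b)^2(a+b+1))
Var = 0.0028, SD = 0.0527
Approximate 95% CI width = 4 * 0.0527 = 0.2106

0.2106


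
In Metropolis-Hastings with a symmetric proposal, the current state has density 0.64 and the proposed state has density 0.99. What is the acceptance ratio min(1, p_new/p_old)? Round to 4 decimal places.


Ratio = p_new / p_old = 0.99 / 0.64 = 1.5469
Acceptance = min(1, 1.5469) = 1.0

1.0


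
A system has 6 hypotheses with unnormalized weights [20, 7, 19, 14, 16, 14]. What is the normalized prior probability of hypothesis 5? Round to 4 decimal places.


The normalized prior is the weight divided by the total.
Total weight = 90
P(H5) = 16 / 90 = 0.1778

0.1778


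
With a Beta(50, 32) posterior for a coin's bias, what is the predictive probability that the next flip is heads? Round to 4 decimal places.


The predictive probability equals the posterior mean.
P(next = heads) = alpha / (alpha + beta)
= 50 / 82 = 0.6098

0.6098


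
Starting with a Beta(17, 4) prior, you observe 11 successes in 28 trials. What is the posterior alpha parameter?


For a Beta-Binomial conjugate model:
Posterior alpha = prior alpha + number of successes
= 17 + 11 = 28

28


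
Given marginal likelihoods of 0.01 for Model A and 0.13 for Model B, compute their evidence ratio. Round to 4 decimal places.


Ratio = ML(A) / ML(B) = 0.01/0.13
= 0.0769

0.0769


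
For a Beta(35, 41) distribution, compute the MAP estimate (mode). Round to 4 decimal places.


MAP = mode = (a-1)/(a+b-2)
= (35-1)/(35+41-2)
= 34/74 = 0.4595

0.4595


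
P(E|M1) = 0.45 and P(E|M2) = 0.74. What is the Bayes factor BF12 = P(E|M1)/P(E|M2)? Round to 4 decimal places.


Bayes factor BF12 = P(E|M1) / P(E|M2)
= 0.45 / 0.74
= 0.6081

0.6081


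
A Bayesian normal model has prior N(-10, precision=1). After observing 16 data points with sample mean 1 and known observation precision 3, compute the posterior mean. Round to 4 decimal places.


Posterior mean = (prior_precision * prior_mean + n * data_precision * data_mean) / (prior_precision + n * data_precision)
Numerator = 1*-10 + 16*3*1 = 38
Denominator = 1 + 16*3 = 49
Posterior mean = 0.7755

0.7755


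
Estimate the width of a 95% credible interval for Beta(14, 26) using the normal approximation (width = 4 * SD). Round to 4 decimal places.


For Beta(a,b): Var = ab/((a+b)^2(a+b+1))
Var = 0.0055, SD = 0.0745
Approximate 95% CI width = 4 * 0.0745 = 0.298

0.298


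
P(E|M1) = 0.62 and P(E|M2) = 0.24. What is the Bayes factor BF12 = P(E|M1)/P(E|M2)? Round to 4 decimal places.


Bayes factor BF12 = P(E|M1) / P(E|M2)
= 0.62 / 0.24
= 2.5833

2.5833


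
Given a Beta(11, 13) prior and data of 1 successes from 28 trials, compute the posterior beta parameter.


Number of failures = 28 - 1 = 27
Posterior beta = 13 + 27 = 40

40


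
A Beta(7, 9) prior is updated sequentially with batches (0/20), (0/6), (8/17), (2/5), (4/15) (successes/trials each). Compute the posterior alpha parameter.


Sequential conjugate updating is equivalent to a single batch update.
Total successes across all batches = 14
alpha_posterior = alpha_prior + total_successes = 7 + 14
= 21

21


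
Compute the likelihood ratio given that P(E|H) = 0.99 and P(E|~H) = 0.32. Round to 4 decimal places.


LR = P(E|H) / P(E|~H)
= 0.99 / 0.32 = 3.0938

3.0938


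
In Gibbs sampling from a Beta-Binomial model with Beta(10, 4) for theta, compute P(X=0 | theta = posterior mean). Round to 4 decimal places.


Posterior mean = alpha/(alpha+beta) = 10/14 = 0.7143
P(X=0|theta=mean) = 1 - theta = 0.2857

0.2857


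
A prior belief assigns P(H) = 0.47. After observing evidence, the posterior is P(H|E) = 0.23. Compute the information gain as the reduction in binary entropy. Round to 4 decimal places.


H(prior) = -0.47*log2(0.47) - 0.53*log2(0.53)
= 0.9974
H(post) = -0.23*log2(0.23) - 0.77*log2(0.77)
= 0.778
IG = 0.9974 - 0.778 = 0.2194

0.2194


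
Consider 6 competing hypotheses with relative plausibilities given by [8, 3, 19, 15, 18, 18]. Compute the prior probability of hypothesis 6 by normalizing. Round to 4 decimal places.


Sum of weights = 8 + 3 + 19 + 15 + 18 + 18 = 81
Normalized prior for H6 = 18 / 81
= 0.2222

0.2222


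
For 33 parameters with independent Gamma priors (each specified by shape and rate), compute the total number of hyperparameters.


A Gamma prior has 2 hyperparameters per parameter.
Total = 33 * 2 = 66

66


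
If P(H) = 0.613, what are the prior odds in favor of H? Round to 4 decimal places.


Prior odds = P(H) / (1 - P(H))
= 0.613 / 0.387
= 1.584

1.584


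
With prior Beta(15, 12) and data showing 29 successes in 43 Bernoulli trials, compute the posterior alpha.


Conjugate update: alpha_posterior = alpha_prior + k
= 15 + 29 = 44

44


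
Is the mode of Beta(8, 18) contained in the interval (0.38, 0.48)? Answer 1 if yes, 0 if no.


Mode = (a-1)/(a+b-2) = 7/24 = 0.2917
Interval: (0.38, 0.48)
Contains mode? 0

0


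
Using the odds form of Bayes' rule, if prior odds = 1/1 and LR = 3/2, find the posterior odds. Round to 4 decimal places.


Bayes' rule in odds form: posterior odds = prior odds * LR
= (1 * 3) / (1 * 2)
= 3/2 = 1.5

1.5


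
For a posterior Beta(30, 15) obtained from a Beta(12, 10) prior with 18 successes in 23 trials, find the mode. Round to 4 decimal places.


Mode = (alpha - 1) / (alpha + beta - 2)
= 29 / 43
= 0.6744

0.6744


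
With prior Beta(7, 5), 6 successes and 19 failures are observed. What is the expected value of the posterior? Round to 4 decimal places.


Posterior = Beta(13, 24)
E[theta] = alpha/(alpha+beta)
= 13/37 = 0.3514

0.3514


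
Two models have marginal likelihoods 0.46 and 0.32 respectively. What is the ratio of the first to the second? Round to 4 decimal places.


Evidence ratio = 0.46 / 0.32
= 1.4375

1.4375


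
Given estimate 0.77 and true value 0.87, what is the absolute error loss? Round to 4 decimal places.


Absolute error = |estimate - true|
= |-0.1| = 0.1

0.1


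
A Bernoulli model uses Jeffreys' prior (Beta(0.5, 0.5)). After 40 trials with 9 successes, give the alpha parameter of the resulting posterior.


Posterior = Beta(prior_alpha + successes, prior_beta + failures)
= Beta(0.5 + 9, 0.5 + 31)
Posterior alpha = 0.5 + k = 0.5 + 9 = 9.5

9.5


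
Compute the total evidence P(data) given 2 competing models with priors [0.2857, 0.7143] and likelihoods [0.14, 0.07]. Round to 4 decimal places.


Marginal likelihood = sum P(model_i) * P(data|model_i)
Model 1: 0.2857 * 0.14 = 0.04
Model 2: 0.7143 * 0.07 = 0.05
Total = 0.09

0.09


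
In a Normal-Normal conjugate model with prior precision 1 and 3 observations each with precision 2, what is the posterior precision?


Posterior precision = prior precision + n * observation precision
= 1 + 3 * 2
= 1 + 6 = 7

7


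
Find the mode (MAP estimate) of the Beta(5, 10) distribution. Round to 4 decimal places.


For Beta(a,b) with a,b > 1:
Mode = (a-1)/(a+b-2) = (5-1)/(15-2)
= 4/13 = 0.3077

0.3077


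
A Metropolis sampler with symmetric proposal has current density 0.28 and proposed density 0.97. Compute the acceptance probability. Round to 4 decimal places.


For symmetric proposals, acceptance = min(1, pi(x*)/pi(x))
= min(1, 0.97/0.28)
= min(1, 3.4643) = 1.0

1.0


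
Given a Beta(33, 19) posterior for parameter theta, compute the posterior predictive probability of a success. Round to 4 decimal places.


For a Beta-Bernoulli model, the predictive probability is the mean:
P(success) = 33/(33+19) = 33/52 = 0.6346

0.6346


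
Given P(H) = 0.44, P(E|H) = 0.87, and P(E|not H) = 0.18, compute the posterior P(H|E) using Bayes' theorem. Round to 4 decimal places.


By Bayes' theorem: P(H|E) = P(E|H)*P(H) / P(E)
P(E) = P(E|H)*P(H) + P(E|not H)*P(not H)
P(E) = 0.87*0.44 + 0.18*0.56 = 0.4836
P(H|E) = 0.87*0.44 / 0.4836 = 0.7916

0.7916


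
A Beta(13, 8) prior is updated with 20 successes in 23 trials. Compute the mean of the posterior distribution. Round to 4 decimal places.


After update: Beta(33, 11)
Mean = 33 / (33 + 11) = 33 / 44
= 0.75

0.75


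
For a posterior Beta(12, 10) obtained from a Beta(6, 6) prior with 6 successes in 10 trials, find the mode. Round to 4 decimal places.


Mode = (alpha - 1) / (alpha + beta - 2)
= 11 / 20
= 0.55

0.55


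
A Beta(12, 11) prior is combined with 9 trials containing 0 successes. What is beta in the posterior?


In conjugate updating:
beta_posterior = beta_prior + (n - k)
= 11 + (9 - 0)
= 11 + 9 = 20

20


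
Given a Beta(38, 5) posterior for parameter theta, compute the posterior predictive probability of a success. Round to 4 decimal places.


For a Beta-Bernoulli model, the predictive probability is the mean:
P(success) = 38/(38+5) = 38/43 = 0.8837

0.8837


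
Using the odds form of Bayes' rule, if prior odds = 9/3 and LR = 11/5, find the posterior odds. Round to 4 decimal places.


Bayes' rule in odds form: posterior odds = prior odds * LR
= (9 * 11) / (3 * 5)
= 99/15 = 6.6

6.6


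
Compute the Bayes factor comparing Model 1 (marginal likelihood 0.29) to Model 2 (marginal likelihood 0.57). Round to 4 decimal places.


BF12 = marginal likelihood of M1 / marginal likelihood of M2
= 0.29/0.57
= 0.5088

0.5088


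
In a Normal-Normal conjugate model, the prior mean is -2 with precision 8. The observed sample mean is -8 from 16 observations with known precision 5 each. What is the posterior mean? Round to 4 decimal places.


Posterior precision = tau0 + n*tau = 8 + 16*5 = 88
Posterior mean = (tau0*mu0 + n*tau*xbar) / posterior_precision
= (8*-2 + 16*5*-8) / 88
= -656 / 88 = -7.4545

-7.4545


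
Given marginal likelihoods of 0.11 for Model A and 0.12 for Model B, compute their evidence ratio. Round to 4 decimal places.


Ratio = ML(A) / ML(B) = 0.11/0.12
= 0.9167

0.9167


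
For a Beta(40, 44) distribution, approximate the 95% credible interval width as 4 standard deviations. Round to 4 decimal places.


Variance of Beta(a,b) = ab / ((a+b)^2 * (a+b+1))
= 40*44 / ((84)^2 * 85)
= 0.0029
SD = sqrt(0.0029) = 0.0542
Width = 4 * SD = 0.2167

0.2167


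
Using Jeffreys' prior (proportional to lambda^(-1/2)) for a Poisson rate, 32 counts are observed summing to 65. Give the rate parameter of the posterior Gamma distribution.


Conjugate update: Gamma(prior_shape + S, prior_rate + n).
Prior shape = 0.5, prior rate = 0.
Posterior rate = 0 + n = 32

32.0


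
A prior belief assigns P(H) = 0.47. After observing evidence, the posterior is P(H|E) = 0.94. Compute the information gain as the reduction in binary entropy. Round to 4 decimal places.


H(prior) = -0.47*log2(0.47) - 0.53*log2(0.53)
= 0.9974
H(post) = -0.94*log2(0.94) - 0.06*log2(0.06)
= 0.3274
IG = 0.9974 - 0.3274 = 0.67

0.67


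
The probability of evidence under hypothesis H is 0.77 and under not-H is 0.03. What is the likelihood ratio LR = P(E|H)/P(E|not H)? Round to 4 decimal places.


LR = 0.77 / 0.03
= 25.6667

25.6667


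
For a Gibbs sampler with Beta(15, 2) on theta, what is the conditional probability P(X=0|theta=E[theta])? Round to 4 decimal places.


E[theta] = 15/(15+2) = 0.8824
P(X=0|theta) = 1 - theta = 0.1176

0.1176


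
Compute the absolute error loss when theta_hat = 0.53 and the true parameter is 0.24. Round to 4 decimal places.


L = |theta_hat - theta_true|
= |0.53 - 0.24| = 0.29

0.29


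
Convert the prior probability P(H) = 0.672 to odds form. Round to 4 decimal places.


P(not H) = 1 - 0.672 = 0.328
Odds = 0.672 / 0.328 = 2.0488

2.0488


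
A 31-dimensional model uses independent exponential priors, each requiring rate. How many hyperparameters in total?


Per parameter: 1 (rate).
Total = 31 * 1 = 31

31


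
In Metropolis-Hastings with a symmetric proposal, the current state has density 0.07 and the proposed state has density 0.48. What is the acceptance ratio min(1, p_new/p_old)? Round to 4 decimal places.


Ratio = p_new / p_old = 0.48 / 0.07 = 6.8571
Acceptance = min(1, 6.8571) = 1.0

1.0


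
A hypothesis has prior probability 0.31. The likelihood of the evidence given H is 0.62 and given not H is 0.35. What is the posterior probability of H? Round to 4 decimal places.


Using Bayes' theorem:
P(E) = 0.31 * 0.62 + 0.69 * 0.35
P(E) = 0.4337
P(H|E) = (0.31 * 0.62) / 0.4337 = 0.4432

0.4432


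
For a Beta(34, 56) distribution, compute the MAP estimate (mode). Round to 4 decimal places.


MAP = mode = (a-1)/(a+b-2)
= (34-1)/(34+56-2)
= 33/88 = 0.375

0.375


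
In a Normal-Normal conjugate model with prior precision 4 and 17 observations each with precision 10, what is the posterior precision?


Posterior precision = prior precision + n * observation precision
= 4 + 17 * 10
= 4 + 170 = 174

174


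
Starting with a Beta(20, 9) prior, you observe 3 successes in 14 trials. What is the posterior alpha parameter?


For a Beta-Binomial conjugate model:
Posterior alpha = prior alpha + number of successes
= 20 + 3 = 23

23


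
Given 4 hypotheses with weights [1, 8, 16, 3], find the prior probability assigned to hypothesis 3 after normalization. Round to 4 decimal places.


To normalize, divide each weight by the sum of all weights.
Sum = 28
Prior(H3) = 16/28 = 0.5714

0.5714
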